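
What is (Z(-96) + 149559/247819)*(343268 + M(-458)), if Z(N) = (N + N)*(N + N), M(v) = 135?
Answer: 3137243673942525/247819 ≈ 1.2659e+10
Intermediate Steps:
Z(N) = 4*N**2 (Z(N) = (2*N)*(2*N) = 4*N**2)
(Z(-96) + 149559/247819)*(343268 + M(-458)) = (4*(-96)**2 + 149559/247819)*(343268 + 135) = (4*9216 + 149559*(1/247819))*343403 = (36864 + 149559/247819)*343403 = (9135749175/247819)*343403 = 3137243673942525/247819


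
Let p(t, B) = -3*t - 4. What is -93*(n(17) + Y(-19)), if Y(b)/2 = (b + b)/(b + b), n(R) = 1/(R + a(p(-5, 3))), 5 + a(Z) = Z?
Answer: -4371/23 ≈ -190.04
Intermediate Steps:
p(t, B) = -4 - 3*t
a(Z) = -5 + Z
n(R) = 1/(6 + R) (n(R) = 1/(R + (-5 + (-4 - 3*(-5)))) = 1/(R + (-5 + (-4 + 15))) = 1/(R + (-5 + 11)) = 1/(R + 6) = 1/(6 + R))
Y(b) = 2 (Y(b) = 2*((b + b)/(b + b)) = 2*((2*b)/((2*b))) = 2*((2*b)*(1/(2*b))) = 2*1 = 2)
-93*(n(17) + Y(-19)) = -93*(1/(6 + 17) + 2) = -93*(1/23 + 2) = -93*47/23 = -4371/23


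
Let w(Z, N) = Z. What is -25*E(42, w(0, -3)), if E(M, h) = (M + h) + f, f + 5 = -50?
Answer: 325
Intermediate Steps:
f = -55 (f = -5 - 50 = -55)
E(M, h) = -55 + M + h (E(M, h) = (M + h) - 55 = -55 + M + h)
-25*E(42, w(0, -3)) = -25*(-55 + 42 + 0) = -25*(-13) = 325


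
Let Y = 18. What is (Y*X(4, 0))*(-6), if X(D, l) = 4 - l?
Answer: -432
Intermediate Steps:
(Y*X(4, 0))*(-6) = (18*(4 - 1*0))*(-6) = (18*(4 + 0))*(-6) = (18*4)*(-6) = 72*(-6) = -432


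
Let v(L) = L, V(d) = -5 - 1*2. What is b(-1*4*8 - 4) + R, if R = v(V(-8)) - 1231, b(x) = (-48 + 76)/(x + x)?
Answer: -22291/18 ≈ -1238.4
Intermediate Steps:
V(d) = -7 (V(d) = -5 - 2 = -7)
b(x) = 14/x (b(x) = 28/((2*x)) = 28*(1/(2*x)) = 14/x)
R = -1238 (R = -7 - 1231 = -1238)
b(-1*4*8 - 4) + R = 14/(-1*4*8 - 4) - 1238 = 14/(-4*8 - 4) - 1238 = 14/(-32 - 4) - 1238 = 14/(-36) - 1238 = 14*(-1/36) - 1238 = -7/18 - 1238 = -22291/18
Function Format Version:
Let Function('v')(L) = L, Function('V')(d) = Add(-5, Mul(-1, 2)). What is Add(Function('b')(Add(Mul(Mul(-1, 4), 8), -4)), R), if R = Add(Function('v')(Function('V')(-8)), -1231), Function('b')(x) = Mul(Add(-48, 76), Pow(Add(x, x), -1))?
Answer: Rational(-22291, 18) ≈ -1238.4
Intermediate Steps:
Function('V')(d) = -7 (Function('V')(d) = Add(-5, -2) = -7)
Function('b')(x) = Mul(14, Pow(x, -1)) (Function('b')(x) = Mul(28, Pow(Mul(2, x), -1)) = Mul(28, Mul(Rational(1, 2), Pow(x, -1))) = Mul(14, Pow(x, -1)))
R = -1238 (R = Add(-7, -1231) = -1238)
Add(Function('b')(Add(Mul(Mul(-1, 4), 8), -4)), R) = Add(Mul(14, Pow(Add(Mul(Mul(-1, 4), 8), -4), -1)), -1238) = Add(Mul(14, Pow(Add(Mul(-4, 8), -4), -1)), -1238) = Add(Mul(14, Pow(Add(-32, -4), -1)), -1238) = Add(Mul(14, Pow(-36, -1)), -1238) = Add(Mul(14, Rational(-1, 36)), -1238) = Add(Rational(-7, 18), -1238) = Rational(-22291, 18)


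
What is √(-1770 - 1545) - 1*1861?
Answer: -1861 + I*√3315 ≈ -1861.0 + 57.576*I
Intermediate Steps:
√(-1770 - 1545) - 1*1861 = √(-3315) - 1861 = I*√3315 - 1861 = -1861 + I*√3315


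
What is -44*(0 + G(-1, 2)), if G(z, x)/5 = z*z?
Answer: -220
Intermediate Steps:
G(z, x) = 5*z**2 (G(z, x) = 5*(z*z) = 5*z**2)
-44*(0 + G(-1, 2)) = -44*(0 + 5*(-1)**2) = -44*(0 + 5*1) = -44*(0 + 5) = -44*5 = -220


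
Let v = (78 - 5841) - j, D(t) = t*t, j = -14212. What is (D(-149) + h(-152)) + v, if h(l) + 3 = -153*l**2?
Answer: -3504265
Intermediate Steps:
h(l) = -3 - 153*l**2
D(t) = t**2
v = 8449 (v = (78 - 5841) - 1*(-14212) = -5763 + 14212 = 8449)
(D(-149) + h(-152)) + v = ((-149)**2 + (-3 - 153*(-152)**2)) + 8449 = (22201 + (-3 - 153*23104)) + 8449 = (22201 + (-3 - 3534912)) + 8449 = (22201 - 3534915) + 8449 = -3512714 + 8449 = -3504265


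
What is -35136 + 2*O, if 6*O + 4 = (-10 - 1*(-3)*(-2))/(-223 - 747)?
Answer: -17041604/485 ≈ -35137.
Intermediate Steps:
O = -322/485 (O = -⅔ + ((-10 - 1*(-3)*(-2))/(-223 - 747))/6 = -⅔ + ((-10 + 3*(-2))/(-970))/6 = -⅔ + ((-10 - 6)*(-1/970))/6 = -⅔ + (-16*(-1/970))/6 = -⅔ + (⅙)*(8/485) = -⅔ + 4/1455 = -322/485 ≈ -0.66392)
-35136 + 2*O = -35136 + 2*(-322/485) = -35136 - 644/485 = -17041604/485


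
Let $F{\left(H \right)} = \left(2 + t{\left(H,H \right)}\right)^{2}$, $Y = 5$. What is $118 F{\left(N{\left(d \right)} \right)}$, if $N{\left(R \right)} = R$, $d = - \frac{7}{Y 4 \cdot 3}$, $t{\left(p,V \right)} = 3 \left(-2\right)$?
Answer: $1888$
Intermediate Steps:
$t{\left(p,V \right)} = -6$
$d = - \frac{7}{60}$ ($d = - \frac{7}{5 \cdot 4 \cdot 3} = - \frac{7}{20 \cdot 3} = - \frac{7}{60} \approx -0.11667$)
$F{\left(H \right)} = 16$ ($F{\left(H \right)} = \left(2 - 6\right)^{2} = \left(-4\right)^{2} = 16$)
$118 F{\left(N{\left(d \right)} \right)} = 118 \cdot 16 = 1888$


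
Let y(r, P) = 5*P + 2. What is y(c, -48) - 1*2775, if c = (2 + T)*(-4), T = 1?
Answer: -3013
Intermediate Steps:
c = -12 (c = (2 + 1)*(-4) = 3*(-4) = -12)
y(r, P) = 2 + 5*P
y(c, -48) - 1*2775 = (2 + 5*(-48)) - 1*2775 = (2 - 240) - 2775 = -238 - 2775 = -3013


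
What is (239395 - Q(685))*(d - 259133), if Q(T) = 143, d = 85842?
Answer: -41460218332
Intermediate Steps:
(239395 - Q(685))*(d - 259133) = (239395 - 1*143)*(85842 - 259133) = (239395 - 143)*(-173291) = 239252*(-173291) = -41460218332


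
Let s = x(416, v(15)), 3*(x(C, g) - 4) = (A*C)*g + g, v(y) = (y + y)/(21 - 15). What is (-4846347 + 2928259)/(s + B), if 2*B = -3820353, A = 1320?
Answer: 11508528/5969825 ≈ 1.9278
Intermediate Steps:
B = -3820353/2 (B = (½)*(-3820353) = -3820353/2 ≈ -1.9102e+6)
v(y) = y/3 (v(y) = (2*y)/6 = (2*y)*(⅙) = y/3)
x(C, g) = 4 + g/3 + 440*C*g (x(C, g) = 4 + ((1320*C)*g + g)/3 = 4 + (1320*C*g + g)/3 = 4 + (g + 1320*C*g)/3 = 4 + (g/3 + 440*C*g) = 4 + g/3 + 440*C*g)
s = 2745617/3 (s = 4 + ((⅓)*15)/3 + 440*416*((⅓)*15) = 4 + (⅓)*5 + 440*416*5 = 4 + 5/3 + 915200 = 2745617/3 ≈ 9.1521e+5)
(-4846347 + 2928259)/(s + B) = (-4846347 + 2928259)/(2745617/3 - 3820353/2) = -1918088/(-5969825/6) = -1918088*(-6/5969825) = 11508528/5969825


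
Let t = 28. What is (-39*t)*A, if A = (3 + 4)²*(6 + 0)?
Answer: -321048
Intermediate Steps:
A = 294 (A = 7²*6 = 49*6 = 294)
(-39*t)*A = -39*28*294 = -1092*294 = -321048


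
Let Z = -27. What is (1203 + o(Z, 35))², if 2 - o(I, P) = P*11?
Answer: 672400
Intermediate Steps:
o(I, P) = 2 - 11*P (o(I, P) = 2 - P*11 = 2 - 11*P)
(1203 + o(Z, 35))² = (1203 + (2 - 11*35))² = (1203 + (2 - 385))² = (1203 - 383)² = 820² = 672400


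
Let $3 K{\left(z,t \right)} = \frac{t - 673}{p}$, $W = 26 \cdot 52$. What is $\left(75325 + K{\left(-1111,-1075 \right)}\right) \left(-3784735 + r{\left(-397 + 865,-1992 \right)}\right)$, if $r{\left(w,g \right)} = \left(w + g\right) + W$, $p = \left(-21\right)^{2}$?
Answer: $- \frac{7697514213161}{27} \approx -2.8509 \cdot 10^{11}$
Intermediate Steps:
$W = 1352$
$p = 441$
$r{\left(w,g \right)} = 1352 + g + w$ ($r{\left(w,g \right)} = \left(w + g\right) + 1352 = \left(g + w\right) + 1352 = 1352 + g + w$)
$K{\left(z,t \right)} = - \frac{673}{1323} + \frac{t}{1323}$ ($K{\left(z,t \right)} = \frac{\left(t - 673\right) \frac{1}{441}}{3} = \frac{\left(-673 + t\right) \frac{1}{441}}{3} = \frac{- \frac{673}{441} + \frac{t}{441}}{3} = - \frac{673}{1323} + \frac{t}{1323}$)
$\left(75325 + K{\left(-1111,-1075 \right)}\right) \left(-3784735 + r{\left(-397 + 865,-1992 \right)}\right) = \left(75325 + \left(- \frac{673}{1323} + \frac{1}{1323} \left(-1075\right)\right)\right) \left(-3784735 + \left(1352 - 1992 + \left(-397 + 865\right)\right)\right) = \left(75325 - \frac{1748}{1323}\right) \left(-3784735 + \left(1352 - 1992 + 468\right)\right) = \left(75325 - \frac{1748}{1323}\right) \left(-3784735 - 172\right) = \frac{99653227}{1323} \left(-3784907\right) = - \frac{7697514213161}{27}$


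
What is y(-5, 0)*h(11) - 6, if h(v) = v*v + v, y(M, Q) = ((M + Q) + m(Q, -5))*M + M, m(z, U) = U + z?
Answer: 5934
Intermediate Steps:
y(M, Q) = M + M*(-5 + M + 2*Q) (y(M, Q) = ((M + Q) + (-5 + Q))*M + M = (-5 + M + 2*Q)*M + M = M*(-5 + M + 2*Q) + M = M + M*(-5 + M + 2*Q))
h(v) = v + v**2 (h(v) = v**2 + v = v + v**2)
y(-5, 0)*h(11) - 6 = (-5*(-4 - 5 + 2*0))*(11*(1 + 11)) - 6 = (-5*(-4 - 5 + 0))*(11*12) - 6 = -5*(-9)*132 - 6 = 45*132 - 6 = 5940 - 6 = 5934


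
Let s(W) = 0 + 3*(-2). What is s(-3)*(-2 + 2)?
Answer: 0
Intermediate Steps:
s(W) = -6 (s(W) = 0 - 6 = -6)
s(-3)*(-2 + 2) = -6*(-2 + 2) = -6*0 = 0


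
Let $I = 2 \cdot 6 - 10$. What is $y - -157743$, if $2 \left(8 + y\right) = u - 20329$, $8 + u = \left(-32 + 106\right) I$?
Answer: $\frac{295281}{2} \approx 1.4764 \cdot 10^{5}$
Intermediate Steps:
$I = 2$ ($I = 12 - 10 = 2$)
$u = 140$ ($u = -8 + \left(-32 + 106\right) 2 = -8 + 74 \cdot 2 = -8 + 148 = 140$)
$y = - \frac{20205}{2}$ ($y = -8 + \frac{140 - 20329}{2} = -8 + \frac{1}{2} \left(-20189\right) = -8 - \frac{20189}{2} = - \frac{20205}{2} \approx -10103.0$)
$y - -157743 = - \frac{20205}{2} - -157743 = - \frac{20205}{2} + 157743 = \frac{295281}{2}$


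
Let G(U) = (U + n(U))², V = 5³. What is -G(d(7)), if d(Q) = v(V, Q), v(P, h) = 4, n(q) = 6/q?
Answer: -121/4 ≈ -30.250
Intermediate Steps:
V = 125
d(Q) = 4
G(U) = (U + 6/U)²
-G(d(7)) = -(6 + 4²)²/4² = -(6 + 16)²/16 = -22²/16 = -484/16 = -1*121/4 = -121/4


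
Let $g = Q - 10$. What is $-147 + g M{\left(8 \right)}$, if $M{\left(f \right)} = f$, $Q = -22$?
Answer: $-403$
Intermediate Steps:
$g = -32$ ($g = -22 - 10 = -32$)
$-147 + g M{\left(8 \right)} = -147 - 256 = -403$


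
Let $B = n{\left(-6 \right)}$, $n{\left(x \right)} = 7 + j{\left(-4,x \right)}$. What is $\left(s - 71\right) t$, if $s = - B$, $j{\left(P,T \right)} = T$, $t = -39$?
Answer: $2808$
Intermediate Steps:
$n{\left(x \right)} = 7 + x$
$B = 1$ ($B = 7 - 6 = 1$)
$s = -1$ ($s = \left(-1\right) 1 = -1$)
$\left(s - 71\right) t = \left(-1 - 71\right) \left(-39\right) = \left(-72\right) \left(-39\right) = 2808$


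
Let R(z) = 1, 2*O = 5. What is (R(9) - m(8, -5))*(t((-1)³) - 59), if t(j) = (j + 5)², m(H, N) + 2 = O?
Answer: -43/2 ≈ -21.500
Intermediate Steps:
O = 5/2 (O = (½)*5 = 5/2 ≈ 2.5000)
m(H, N) = ½ (m(H, N) = -2 + 5/2 = ½)
t(j) = (5 + j)²
(R(9) - m(8, -5))*(t((-1)³) - 59) = (1 - 1*½)*((5 + (-1)³)² - 59) = (1 - ½)*((5 - 1)² - 59) = (4² - 59)/2 = (16 - 59)/2 = (½)*(-43) = -43/2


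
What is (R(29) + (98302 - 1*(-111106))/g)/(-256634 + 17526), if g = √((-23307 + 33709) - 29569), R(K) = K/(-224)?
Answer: 29/53560192 + 52352*I*√19167/1145745759 ≈ 5.4145e-7 + 0.0063259*I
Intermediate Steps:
R(K) = -K/224 (R(K) = K*(-1/224) = -K/224)
g = I*√19167 (g = √(10402 - 29569) = √(-19167) = I*√19167 ≈ 138.44*I)
(R(29) + (98302 - 1*(-111106))/g)/(-256634 + 17526) = (-1/224*29 + (98302 - 1*(-111106))/((I*√19167)))/(-256634 + 17526) = (-29/224 + (98302 + 111106)*(-I*√19167/19167))/(-239108) = (-29/224 + 209408*(-I*√19167/19167))*(-1/239108) = (-29/224 - 209408*I*√19167/19167)*(-1/239108) = 29/53560192 + 52352*I*√19167/1145745759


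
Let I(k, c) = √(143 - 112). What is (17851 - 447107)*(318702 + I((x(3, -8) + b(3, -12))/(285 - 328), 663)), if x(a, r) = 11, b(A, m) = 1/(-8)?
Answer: -136804745712 - 429256*√31 ≈ -1.3681e+11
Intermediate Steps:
b(A, m) = -⅛
I(k, c) = √31
(17851 - 447107)*(318702 + I((x(3, -8) + b(3, -12))/(285 - 328), 663)) = (17851 - 447107)*(318702 + √31) = -429256*(318702 + √31) = -136804745712 - 429256*√31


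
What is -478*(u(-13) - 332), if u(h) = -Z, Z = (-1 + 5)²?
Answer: 166344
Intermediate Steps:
Z = 16 (Z = 4² = 16)
u(h) = -16 (u(h) = -1*16 = -16)
-478*(u(-13) - 332) = -478*(-16 - 332) = -478*(-348) = 166344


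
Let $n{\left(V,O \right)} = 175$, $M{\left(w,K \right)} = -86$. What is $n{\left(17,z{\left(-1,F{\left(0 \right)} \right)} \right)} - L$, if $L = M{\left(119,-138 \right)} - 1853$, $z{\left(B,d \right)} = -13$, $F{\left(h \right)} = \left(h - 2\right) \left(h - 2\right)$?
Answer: $2114$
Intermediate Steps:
$F{\left(h \right)} = \left(-2 + h\right)^{2}$ ($F{\left(h \right)} = \left(-2 + h\right) \left(-2 + h\right) = \left(-2 + h\right)^{2}$)
$L = -1939$ ($L = -86 - 1853 = -1939$)
$n{\left(17,z{\left(-1,F{\left(0 \right)} \right)} \right)} - L = 175 - -1939 = 175 + 1939 = 2114$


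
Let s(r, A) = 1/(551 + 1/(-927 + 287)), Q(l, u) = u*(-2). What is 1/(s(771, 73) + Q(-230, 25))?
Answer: -352639/17631310 ≈ -0.020001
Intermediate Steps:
Q(l, u) = -2*u
s(r, A) = 640/352639 (s(r, A) = 1/(551 + 1/(-640)) = 1/(551 - 1/640) = 1/(352639/640) = 640/352639)
1/(s(771, 73) + Q(-230, 25)) = 1/(640/352639 - 2*25) = 1/(640/352639 - 50) = 1/(-17631310/352639) = -352639/17631310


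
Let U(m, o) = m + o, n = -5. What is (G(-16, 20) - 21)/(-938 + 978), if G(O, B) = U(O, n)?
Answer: -21/20 ≈ -1.0500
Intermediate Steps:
G(O, B) = -5 + O (G(O, B) = O - 5 = -5 + O)
(G(-16, 20) - 21)/(-938 + 978) = ((-5 - 16) - 21)/(-938 + 978) = (-21 - 21)/40 = -42*1/40 = -21/20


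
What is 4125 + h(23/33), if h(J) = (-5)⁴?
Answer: 4750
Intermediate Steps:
h(J) = 625
4125 + h(23/33) = 4125 + 625 = 4750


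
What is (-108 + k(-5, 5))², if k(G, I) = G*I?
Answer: 17689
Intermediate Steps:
(-108 + k(-5, 5))² = (-108 - 5*5)² = (-108 - 25)² = (-133)² = 17689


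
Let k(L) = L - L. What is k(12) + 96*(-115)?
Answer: -11040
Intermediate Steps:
k(L) = 0
k(12) + 96*(-115) = 0 + 96*(-115) = 0 - 11040 = -11040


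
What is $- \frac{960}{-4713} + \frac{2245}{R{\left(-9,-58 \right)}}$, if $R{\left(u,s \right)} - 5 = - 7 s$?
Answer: $\frac{3658415}{645681} \approx 5.666$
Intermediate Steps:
$R{\left(u,s \right)} = 5 - 7 s$
$- \frac{960}{-4713} + \frac{2245}{R{\left(-9,-58 \right)}} = - \frac{960}{-4713} + \frac{2245}{5 - -406} = \left(-960\right) \left(- \frac{1}{4713}\right) + \frac{2245}{5 + 406} = \frac{320}{1571} + \frac{2245}{411} = \frac{3658415}{645681}$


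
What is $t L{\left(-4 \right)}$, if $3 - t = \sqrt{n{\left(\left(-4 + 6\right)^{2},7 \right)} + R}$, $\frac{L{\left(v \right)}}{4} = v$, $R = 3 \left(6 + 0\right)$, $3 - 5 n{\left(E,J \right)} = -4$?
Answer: $-48 + \frac{16 \sqrt{485}}{5} \approx 22.473$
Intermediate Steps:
$n{\left(E,J \right)} = \frac{7}{5}$ ($n{\left(E,J \right)} = \frac{3}{5} - - \frac{4}{5} = \frac{3}{5} + \frac{4}{5} = \frac{7}{5}$)
$R = 18$ ($R = 3 \cdot 6 = 18$)
$L{\left(v \right)} = 4 v$
$t = 3 - \frac{\sqrt{485}}{5}$ ($t = 3 - \sqrt{\frac{7}{5} + 18} = 3 - \sqrt{\frac{97}{5}} = 3 - \frac{\sqrt{485}}{5} \approx -1.4045$)
$t L{\left(-4 \right)} = \left(3 - \frac{\sqrt{485}}{5}\right) 4 \left(-4\right) = \left(3 - \frac{\sqrt{485}}{5}\right) \left(-16\right) = -48 + \frac{16 \sqrt{485}}{5}$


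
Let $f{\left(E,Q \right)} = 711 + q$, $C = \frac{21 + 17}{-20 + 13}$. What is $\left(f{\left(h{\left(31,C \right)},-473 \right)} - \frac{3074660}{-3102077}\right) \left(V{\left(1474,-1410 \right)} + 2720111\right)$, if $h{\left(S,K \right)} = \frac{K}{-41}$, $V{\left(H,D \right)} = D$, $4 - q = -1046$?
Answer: $\frac{14859963622938157}{3102077} \approx 4.7903 \cdot 10^{9}$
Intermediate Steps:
$q = 1050$ ($q = 4 - -1046 = 4 + 1046 = 1050$)
$C = - \frac{38}{7}$ ($C = \frac{38}{-7} = 38 \left(- \frac{1}{7}\right) = - \frac{38}{7} \approx -5.4286$)
$h{\left(S,K \right)} = - \frac{K}{41}$ ($h{\left(S,K \right)} = K \left(- \frac{1}{41}\right) = - \frac{K}{41}$)
$f{\left(E,Q \right)} = 1761$ ($f{\left(E,Q \right)} = 711 + 1050 = 1761$)
$\left(f{\left(h{\left(31,C \right)},-473 \right)} - \frac{3074660}{-3102077}\right) \left(V{\left(1474,-1410 \right)} + 2720111\right) = \left(1761 - \frac{3074660}{-3102077}\right) \left(-1410 + 2720111\right) = \left(1761 - - \frac{3074660}{3102077}\right) 2718701 = \left(1761 + \frac{3074660}{3102077}\right) 2718701 = \frac{5465832257}{3102077} \cdot 2718701 = \frac{14859963622938157}{3102077}$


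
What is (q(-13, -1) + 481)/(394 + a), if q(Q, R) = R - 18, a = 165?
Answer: 462/559 ≈ 0.82648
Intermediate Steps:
q(Q, R) = -18 + R
(q(-13, -1) + 481)/(394 + a) = ((-18 - 1) + 481)/(394 + 165) = (-19 + 481)/559 = 462*(1/559) = 462/559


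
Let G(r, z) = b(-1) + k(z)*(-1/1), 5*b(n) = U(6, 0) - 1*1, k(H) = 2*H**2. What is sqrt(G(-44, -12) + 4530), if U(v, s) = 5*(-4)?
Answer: sqrt(105945)/5 ≈ 65.098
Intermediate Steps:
U(v, s) = -20
b(n) = -21/5 (b(n) = (-20 - 1*1)/5 = (-20 - 1)/5 = (1/5)*(-21) = -21/5)
G(r, z) = -21/5 - 2*z**2 (G(r, z) = -21/5 + (2*z**2)*(-1/1) = -21/5 + (2*z**2)*(-1*1) = -21/5 + (2*z**2)*(-1) = -21/5 - 2*z**2)
sqrt(G(-44, -12) + 4530) = sqrt((-21/5 - 2*(-12)**2) + 4530) = sqrt((-21/5 - 2*144) + 4530) = sqrt((-21/5 - 288) + 4530) = sqrt(-1461/5 + 4530) = sqrt(21189/5) = sqrt(105945)/5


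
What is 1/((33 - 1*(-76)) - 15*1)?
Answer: 1/94 ≈ 0.010638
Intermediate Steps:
1/((33 - 1*(-76)) - 15*1) = 1/((33 + 76) - 15) = 1/(109 - 15) = 1/94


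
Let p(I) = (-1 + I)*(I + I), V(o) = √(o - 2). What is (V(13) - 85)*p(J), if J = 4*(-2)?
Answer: -12240 + 144*√11 ≈ -11762.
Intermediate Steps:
J = -8
V(o) = √(-2 + o)
p(I) = 2*I*(-1 + I) (p(I) = (-1 + I)*(2*I) = 2*I*(-1 + I))
(V(13) - 85)*p(J) = (√(-2 + 13) - 85)*(2*(-8)*(-1 - 8)) = (√11 - 85)*(2*(-8)*(-9)) = (-85 + √11)*144 = -12240 + 144*√11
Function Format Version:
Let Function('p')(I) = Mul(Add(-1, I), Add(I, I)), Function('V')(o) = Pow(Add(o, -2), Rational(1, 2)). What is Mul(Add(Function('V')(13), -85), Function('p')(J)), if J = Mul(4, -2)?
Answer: Add(-12240, Mul(144, Pow(11, Rational(1, 2)))) ≈ -11762.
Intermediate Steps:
J = -8
Function('V')(o) = Pow(Add(-2, o), Rational(1, 2))
Function('p')(I) = Mul(2, I, Add(-1, I)) (Function('p')(I) = Mul(Add(-1, I), Mul(2, I)) = Mul(2, I, Add(-1, I)))
Mul(Add(Function('V')(13), -85), Function('p')(J)) = Mul(Add(Pow(Add(-2, 13), Rational(1, 2)), -85), Mul(2, -8, Add(-1, -8))) = Mul(Add(Pow(11, Rational(1, 2)), -85), Mul(2, -8, -9)) = Mul(Add(-85, Pow(11, Rational(1, 2))), 144) = Add(-12240, Mul(144, Pow(11, Rational(1, 2))))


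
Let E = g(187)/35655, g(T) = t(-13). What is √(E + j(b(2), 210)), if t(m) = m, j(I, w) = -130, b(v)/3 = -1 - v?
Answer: 13*I*√977909685/35655 ≈ 11.402*I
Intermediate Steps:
b(v) = -3 - 3*v (b(v) = 3*(-1 - v) = -3 - 3*v)
g(T) = -13
E = -13/35655 ≈ -0.00036461
√(E + j(b(2), 210)) = √(-13/35655 - 130) = √(-4635163/35655) = 13*I*√977909685/35655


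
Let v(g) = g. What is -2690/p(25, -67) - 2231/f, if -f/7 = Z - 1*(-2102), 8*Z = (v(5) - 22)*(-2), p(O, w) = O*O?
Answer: -1224522/294875 ≈ -4.1527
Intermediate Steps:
p(O, w) = O**2
Z = 17/4 (Z = ((5 - 22)*(-2))/8 = (-17*(-2))/8 = (1/8)*34 = 17/4 ≈ 4.2500)
f = -58975/4 (f = -7*(17/4 - 1*(-2102)) = -7*(17/4 + 2102) = -7*8425/4 = -58975/4 ≈ -14744.)
-2690/p(25, -67) - 2231/f = -2690/(25**2) - 2231/(-58975/4) = -2690/625 - 2231*(-4/58975) = -2690*1/625 + 8924/58975 = -538/125 + 8924/58975 = -1224522/294875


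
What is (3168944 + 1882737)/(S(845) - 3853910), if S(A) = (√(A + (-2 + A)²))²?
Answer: -5051681/3142416 ≈ -1.6076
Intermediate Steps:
S(A) = A + (-2 + A)²
(3168944 + 1882737)/(S(845) - 3853910) = (3168944 + 1882737)/((845 + (-2 + 845)²) - 3853910) = 5051681/((845 + 843²) - 3853910) = 5051681/((845 + 710649) - 3853910) = 5051681/(711494 - 3853910) = 5051681/(-3142416) = 5051681*(-1/3142416) = -5051681/3142416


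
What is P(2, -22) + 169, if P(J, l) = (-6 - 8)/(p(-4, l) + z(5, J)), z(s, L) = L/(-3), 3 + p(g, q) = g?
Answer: 3929/23 ≈ 170.83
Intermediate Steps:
p(g, q) = -3 + g
z(s, L) = -L/3 (z(s, L) = L*(-⅓) = -L/3)
P(J, l) = -14/(-7 - J/3) (P(J, l) = (-6 - 8)/((-3 - 4) - J/3) = -14/(-7 - J/3))
P(2, -22) + 169 = 42/(21 + 2) + 169 = 42/23 + 169 = 3929/23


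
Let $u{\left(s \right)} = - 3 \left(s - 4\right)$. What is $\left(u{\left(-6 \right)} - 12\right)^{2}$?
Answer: $324$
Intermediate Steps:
$u{\left(s \right)} = 12 - 3 s$ ($u{\left(s \right)} = - 3 \left(-4 + s\right) = 12 - 3 s$)
$\left(u{\left(-6 \right)} - 12\right)^{2} = \left(\left(12 - -18\right) - 12\right)^{2} = \left(\left(12 + 18\right) - 12\right)^{2} = \left(30 - 12\right)^{2} = 18^{2} = 324$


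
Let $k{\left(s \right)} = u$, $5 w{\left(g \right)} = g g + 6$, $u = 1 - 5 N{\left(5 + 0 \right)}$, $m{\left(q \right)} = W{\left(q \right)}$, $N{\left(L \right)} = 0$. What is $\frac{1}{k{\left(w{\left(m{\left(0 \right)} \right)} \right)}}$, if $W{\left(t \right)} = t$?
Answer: $1$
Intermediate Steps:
$m{\left(q \right)} = q$
$u = 1$ ($u = 1 - 0 = 1 + 0 = 1$)
$w{\left(g \right)} = \frac{6}{5} + \frac{g^{2}}{5}$ ($w{\left(g \right)} = \frac{g g + 6}{5} = \frac{g^{2} + 6}{5} = \frac{6 + g^{2}}{5} = \frac{6}{5} + \frac{g^{2}}{5}$)
$k{\left(s \right)} = 1$
$\frac{1}{k{\left(w{\left(m{\left(0 \right)} \right)} \right)}} = 1^{-1} = 1$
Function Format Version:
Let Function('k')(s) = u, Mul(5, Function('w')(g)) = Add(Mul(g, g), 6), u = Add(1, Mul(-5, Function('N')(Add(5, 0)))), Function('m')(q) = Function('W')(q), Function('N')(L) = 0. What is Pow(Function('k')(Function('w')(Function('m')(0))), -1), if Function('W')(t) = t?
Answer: 1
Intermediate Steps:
Function('m')(q) = q
u = 1 (u = Add(1, Mul(-5, 0)) = Add(1, 0) = 1)
Function('w')(g) = Add(Rational(6, 5), Mul(Rational(1, 5), Pow(g, 2))) (Function('w')(g) = Mul(Rational(1, 5), Add(Mul(g, g), 6)) = Mul(Rational(1, 5), Add(Pow(g, 2), 6)) = Mul(Rational(1, 5), Add(6, Pow(g, 2))) = Add(Rational(6, 5), Mul(Rational(1, 5), Pow(g, 2))))
Function('k')(s) = 1
Pow(Function('k')(Function('w')(Function('m')(0))), -1) = Pow(1, -1) = 1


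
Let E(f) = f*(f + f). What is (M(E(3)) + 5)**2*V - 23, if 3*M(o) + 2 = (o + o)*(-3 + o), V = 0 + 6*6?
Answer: 1223213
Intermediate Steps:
E(f) = 2*f**2 (E(f) = f*(2*f) = 2*f**2)
V = 36 (V = 0 + 36 = 36)
M(o) = -2/3 + 2*o*(-3 + o)/3 (M(o) = -2/3 + ((o + o)*(-3 + o))/3 = -2/3 + ((2*o)*(-3 + o))/3 = -2/3 + (2*o*(-3 + o))/3 = -2/3 + 2*o*(-3 + o)/3)
(M(E(3)) + 5)**2*V - 23 = ((-2/3 - 4*3**2 + 2*(2*3**2)**2/3) + 5)**2*36 - 23 = ((-2/3 - 4*9 + 2*(2*9)**2/3) + 5)**2*36 - 23 = ((-2/3 - 2*18 + (2/3)*18**2) + 5)**2*36 - 23 = ((-2/3 - 36 + (2/3)*324) + 5)**2*36 - 23 = ((-2/3 - 36 + 216) + 5)**2*36 - 23 = (538/3 + 5)**2*36 - 23 = (553/3)**2*36 - 23 = (305809/9)*36 - 23 = 1223236 - 23 = 1223213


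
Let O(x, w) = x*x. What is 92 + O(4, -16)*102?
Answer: 1724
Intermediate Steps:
O(x, w) = x²
92 + O(4, -16)*102 = 92 + 4²*102 = 92 + 16*102 = 92 + 1632 = 1724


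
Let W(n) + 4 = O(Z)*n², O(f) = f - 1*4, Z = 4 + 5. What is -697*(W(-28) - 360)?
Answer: -2478532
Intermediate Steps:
Z = 9
O(f) = -4 + f (O(f) = f - 4 = -4 + f)
W(n) = -4 + 5*n² (W(n) = -4 + (-4 + 9)*n² = -4 + 5*n²)
-697*(W(-28) - 360) = -697*((-4 + 5*(-28)²) - 360) = -697*((-4 + 5*784) - 360) = -697*((-4 + 3920) - 360) = -697*(3916 - 360) = -697*3556 = -2478532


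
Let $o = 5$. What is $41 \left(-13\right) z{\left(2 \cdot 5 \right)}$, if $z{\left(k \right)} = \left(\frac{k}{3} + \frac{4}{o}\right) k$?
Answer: $- \frac{66092}{3} \approx -22031.0$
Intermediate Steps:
$z{\left(k \right)} = k \left(\frac{4}{5} + \frac{k}{3}\right)$ ($z{\left(k \right)} = \left(\frac{k}{3} + \frac{4}{5}\right) k = \left(\frac{4}{5} + \frac{k}{3}\right) k = k \left(\frac{4}{5} + \frac{k}{3}\right)$)
$41 \left(-13\right) z{\left(2 \cdot 5 \right)} = 41 \left(-13\right) \frac{2 \cdot 5 \left(12 + 5 \cdot 2 \cdot 5\right)}{15} = - 533 \cdot \frac{1}{15} \cdot 10 \left(12 + 5 \cdot 10\right) = - 533 \cdot \frac{1}{15} \cdot 10 \left(12 + 50\right) = - 533 \cdot \frac{1}{15} \cdot 10 \cdot 62 = \left(-533\right) \frac{124}{3} = - \frac{66092}{3}$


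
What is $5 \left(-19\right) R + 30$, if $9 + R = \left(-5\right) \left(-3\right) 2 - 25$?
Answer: $410$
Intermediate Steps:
$R = -4$ ($R = -9 - \left(25 - \left(-5\right) \left(-3\right) 2\right) = -9 + \left(15 \cdot 2 - 25\right) = -9 + \left(30 - 25\right) = -9 + 5 = -4$)
$5 \left(-19\right) R + 30 = 5 \left(-19\right) \left(-4\right) + 30 = \left(-95\right) \left(-4\right) + 30 = 380 + 30 = 410$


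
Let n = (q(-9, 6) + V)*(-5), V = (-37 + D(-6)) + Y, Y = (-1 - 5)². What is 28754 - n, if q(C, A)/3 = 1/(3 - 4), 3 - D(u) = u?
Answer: 28779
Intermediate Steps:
Y = 36 (Y = (-6)² = 36)
D(u) = 3 - u
q(C, A) = -3 (q(C, A) = 3/(3 - 4) = 3/(-1) = 3*(-1) = -3)
V = 8 (V = (-37 + (3 - 1*(-6))) + 36 = (-37 + (3 + 6)) + 36 = (-37 + 9) + 36 = -28 + 36 = 8)
n = -25 (n = (-3 + 8)*(-5) = 5*(-5) = -25)
28754 - n = 28754 - 1*(-25) = 28754 + 25 = 28779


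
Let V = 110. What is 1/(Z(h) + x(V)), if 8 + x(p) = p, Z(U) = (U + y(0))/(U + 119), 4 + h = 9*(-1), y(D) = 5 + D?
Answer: 53/5402 ≈ 0.0098112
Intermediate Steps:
h = -13 (h = -4 + 9*(-1) = -4 - 9 = -13)
Z(U) = (5 + U)/(119 + U) (Z(U) = (U + (5 + 0))/(U + 119) = (U + 5)/(119 + U) = (5 + U)/(119 + U))
x(p) = -8 + p
1/(Z(h) + x(V)) = 1/((5 - 13)/(119 - 13) + (-8 + 110)) = 1/(-8/106 + 102) = 1/((1/106)*(-8) + 102) = 1/(-4/53 + 102) = 1/(5402/53) = 53/5402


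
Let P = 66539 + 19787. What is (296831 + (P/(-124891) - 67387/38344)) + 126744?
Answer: 2028412918867839/4788820504 ≈ 4.2357e+5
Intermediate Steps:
P = 86326
(296831 + (P/(-124891) - 67387/38344)) + 126744 = (296831 + (86326/(-124891) - 67387/38344)) + 126744 = (296831 + (86326*(-1/124891) - 67387*1/38344)) + 126744 = (296831 + (-86326/124891 - 67387/38344)) + 126744 = (296831 - 11726113961/4788820504) + 126744 = 1421458652908863/4788820504 + 126744 = 2028412918867839/4788820504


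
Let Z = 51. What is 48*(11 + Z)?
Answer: 2976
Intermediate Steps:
48*(11 + Z) = 48*(11 + 51) = 48*62 = 2976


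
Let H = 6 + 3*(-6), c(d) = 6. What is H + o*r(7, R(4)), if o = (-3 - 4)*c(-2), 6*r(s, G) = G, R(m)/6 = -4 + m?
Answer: -12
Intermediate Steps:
R(m) = -24 + 6*m (R(m) = 6*(-4 + m) = -24 + 6*m)
r(s, G) = G/6
H = -12 (H = 6 - 18 = -12)
o = -42 (o = (-3 - 4)*6 = -7*6 = -42)
H + o*r(7, R(4)) = -12 - 7*(-24 + 6*4) = -12 - 7*(-24 + 24) = -12 - 7*0 = -12 - 42*0 = -12 + 0 = -12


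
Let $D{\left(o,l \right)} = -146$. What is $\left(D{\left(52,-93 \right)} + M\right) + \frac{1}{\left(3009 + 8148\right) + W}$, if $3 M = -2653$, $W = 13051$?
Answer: $- \frac{74826925}{72624} \approx -1030.3$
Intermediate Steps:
$M = - \frac{2653}{3}$ ($M = \frac{1}{3} \left(-2653\right) = - \frac{2653}{3} \approx -884.33$)
$\left(D{\left(52,-93 \right)} + M\right) + \frac{1}{\left(3009 + 8148\right) + W} = \left(-146 - \frac{2653}{3}\right) + \frac{1}{\left(3009 + 8148\right) + 13051} = - \frac{3091}{3} + \frac{1}{11157 + 13051} = - \frac{3091}{3} + \frac{1}{24208} = - \frac{74826925}{72624}$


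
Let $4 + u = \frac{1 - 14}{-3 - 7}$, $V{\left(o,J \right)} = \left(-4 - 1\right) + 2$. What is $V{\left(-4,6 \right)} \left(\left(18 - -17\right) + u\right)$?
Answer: $- \frac{969}{10} \approx -96.9$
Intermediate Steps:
$V{\left(o,J \right)} = -3$ ($V{\left(o,J \right)} = -5 + 2 = -3$)
$u = - \frac{27}{10}$ ($u = -4 + \frac{1 - 14}{-3 - 7} = -4 - \frac{13}{-10} = -4 - - \frac{13}{10} = -4 + \frac{13}{10} = - \frac{27}{10} \approx -2.7$)
$V{\left(-4,6 \right)} \left(\left(18 - -17\right) + u\right) = - 3 \left(\left(18 - -17\right) - \frac{27}{10}\right) = - 3 \left(\left(18 + 17\right) - \frac{27}{10}\right) = - 3 \left(35 - \frac{27}{10}\right) = \left(-3\right) \frac{323}{10} = - \frac{969}{10}$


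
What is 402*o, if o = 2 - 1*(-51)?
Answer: 21306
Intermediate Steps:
o = 53 (o = 2 + 51 = 53)
402*o = 402*53 = 21306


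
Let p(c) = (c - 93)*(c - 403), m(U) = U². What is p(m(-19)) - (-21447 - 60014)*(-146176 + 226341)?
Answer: 6530309809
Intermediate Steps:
p(c) = (-403 + c)*(-93 + c) (p(c) = (-93 + c)*(-403 + c) = (-403 + c)*(-93 + c))
p(m(-19)) - (-21447 - 60014)*(-146176 + 226341) = (37479 + ((-19)²)² - 496*(-19)²) - (-21447 - 60014)*(-146176 + 226341) = (37479 + 361² - 496*361) - (-81461)*80165 = (37479 + 130321 - 179056) - 1*(-6530321065) = -11256 + 6530321065 = 6530309809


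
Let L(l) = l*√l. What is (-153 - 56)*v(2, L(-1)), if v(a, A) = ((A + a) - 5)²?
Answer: -1672 - 1254*I ≈ -1672.0 - 1254.0*I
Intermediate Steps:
L(l) = l^(3/2)
v(a, A) = (-5 + A + a)²
(-153 - 56)*v(2, L(-1)) = (-153 - 56)*(-5 + (-1)^(3/2) + 2)² = -209*(-5 - I + 2)² = -209*(-3 - I)²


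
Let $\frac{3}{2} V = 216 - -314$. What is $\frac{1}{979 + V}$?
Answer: $\frac{3}{3997} \approx 0.00075056$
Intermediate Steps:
$V = \frac{1060}{3}$ ($V = \frac{2 \left(216 - -314\right)}{3} = \frac{2 \left(216 + 314\right)}{3} = \frac{2}{3} \cdot 530 = \frac{1060}{3} \approx 353.33$)
$\frac{1}{979 + V} = \frac{1}{979 + \frac{1060}{3}} = \frac{1}{\frac{3997}{3}} = \frac{3}{3997}$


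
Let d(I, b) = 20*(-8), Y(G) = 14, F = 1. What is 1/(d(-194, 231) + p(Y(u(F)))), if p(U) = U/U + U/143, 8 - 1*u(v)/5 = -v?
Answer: -143/22723 ≈ -0.0062932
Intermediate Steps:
u(v) = 40 + 5*v (u(v) = 40 - (-5)*v = 40 + 5*v)
d(I, b) = -160
p(U) = 1 + U/143 (p(U) = 1 + U*(1/143) = 1 + U/143)
1/(d(-194, 231) + p(Y(u(F)))) = 1/(-160 + (1 + (1/143)*14)) = 1/(-160 + (1 + 14/143)) = 1/(-160 + 157/143) = 1/(-22723/143) = -143/22723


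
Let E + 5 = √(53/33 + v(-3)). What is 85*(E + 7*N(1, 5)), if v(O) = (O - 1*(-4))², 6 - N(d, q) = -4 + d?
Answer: 4930 + 85*√2838/33 ≈ 5067.2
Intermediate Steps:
N(d, q) = 10 - d (N(d, q) = 6 - (-4 + d) = 6 + (4 - d) = 10 - d)
v(O) = (4 + O)² (v(O) = (O + 4)² = (4 + O)²)
E = -5 + √2838/33 (E = -5 + √(53/33 + (4 - 3)²) = -5 + √(53*(1/33) + 1²) = -5 + √(53/33 + 1) = -5 + √(86/33) = -5 + √2838/33 ≈ -3.3857)
85*(E + 7*N(1, 5)) = 85*((-5 + √2838/33) + 7*(10 - 1*1)) = 85*((-5 + √2838/33) + 7*(10 - 1)) = 85*((-5 + √2838/33) + 7*9) = 85*((-5 + √2838/33) + 63) = 85*(58 + √2838/33) = 4930 + 85*√2838/33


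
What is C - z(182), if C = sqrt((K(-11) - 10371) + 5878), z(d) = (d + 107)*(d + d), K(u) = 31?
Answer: -105196 + I*sqrt(4462) ≈ -1.052e+5 + 66.798*I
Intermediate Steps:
z(d) = 2*d*(107 + d) (z(d) = (107 + d)*(2*d) = 2*d*(107 + d))
C = I*sqrt(4462) (C = sqrt((31 - 10371) + 5878) = sqrt(-10340 + 5878) = sqrt(-4462) = I*sqrt(4462) ≈ 66.798*I)
C - z(182) = I*sqrt(4462) - 2*182*(107 + 182) = I*sqrt(4462) - 2*182*289 = I*sqrt(4462) - 1*105196 = I*sqrt(4462) - 105196 = -105196 + I*sqrt(4462)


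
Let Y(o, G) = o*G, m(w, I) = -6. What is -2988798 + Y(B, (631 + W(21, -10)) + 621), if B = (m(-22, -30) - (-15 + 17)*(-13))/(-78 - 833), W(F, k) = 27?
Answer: -2722820558/911 ≈ -2.9888e+6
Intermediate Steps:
B = -20/911 (B = (-6 - (-15 + 17)*(-13))/(-78 - 833) = (-6 - 2*(-13))/(-911) = (-6 - 1*(-26))*(-1/911) = (-6 + 26)*(-1/911) = 20*(-1/911) = -20/911 ≈ -0.021954)
Y(o, G) = G*o
-2988798 + Y(B, (631 + W(21, -10)) + 621) = -2988798 + ((631 + 27) + 621)*(-20/911) = -2988798 + (658 + 621)*(-20/911) = -2988798 + 1279*(-20/911) = -2988798 - 25580/911 = -2722820558/911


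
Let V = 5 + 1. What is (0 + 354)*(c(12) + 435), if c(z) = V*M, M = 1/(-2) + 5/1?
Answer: 163548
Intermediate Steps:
M = 9/2 (M = 1*(-1/2) + 5*1 = -1/2 + 5 = 9/2 ≈ 4.5000)
V = 6
c(z) = 27 (c(z) = 6*(9/2) = 27)
(0 + 354)*(c(12) + 435) = (0 + 354)*(27 + 435) = 354*462 = 163548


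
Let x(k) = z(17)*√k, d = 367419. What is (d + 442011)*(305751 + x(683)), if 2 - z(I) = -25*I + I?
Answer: 247484031930 + 331866300*√683 ≈ 2.5616e+11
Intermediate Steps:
z(I) = 2 + 24*I (z(I) = 2 - (-25*I + I) = 2 - (-24)*I = 2 + 24*I)
x(k) = 410*√k (x(k) = (2 + 24*17)*√k = (2 + 408)*√k = 410*√k)
(d + 442011)*(305751 + x(683)) = (367419 + 442011)*(305751 + 410*√683) = 809430*(305751 + 410*√683) = 247484031930 + 331866300*√683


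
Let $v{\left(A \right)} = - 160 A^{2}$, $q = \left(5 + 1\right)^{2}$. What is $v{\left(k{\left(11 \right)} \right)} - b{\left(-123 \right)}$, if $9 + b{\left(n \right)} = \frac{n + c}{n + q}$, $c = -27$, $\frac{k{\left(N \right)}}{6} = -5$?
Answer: $- \frac{4175789}{29} \approx -1.4399 \cdot 10^{5}$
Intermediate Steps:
$k{\left(N \right)} = -30$ ($k{\left(N \right)} = 6 \left(-5\right) = -30$)
$q = 36$ ($q = 6^{2} = 36$)
$b{\left(n \right)} = -9 + \frac{-27 + n}{36 + n}$ ($b{\left(n \right)} = -9 + \frac{n - 27}{n + 36} = -9 + \frac{-27 + n}{36 + n}$)
$v{\left(k{\left(11 \right)} \right)} - b{\left(-123 \right)} = - 160 \left(-30\right)^{2} - \frac{-351 - -984}{36 - 123} = \left(-160\right) 900 - \frac{-351 + 984}{-87} = -144000 - \left(- \frac{1}{87}\right) 633 = -144000 - - \frac{211}{29} = -144000 + \frac{211}{29} = - \frac{4175789}{29}$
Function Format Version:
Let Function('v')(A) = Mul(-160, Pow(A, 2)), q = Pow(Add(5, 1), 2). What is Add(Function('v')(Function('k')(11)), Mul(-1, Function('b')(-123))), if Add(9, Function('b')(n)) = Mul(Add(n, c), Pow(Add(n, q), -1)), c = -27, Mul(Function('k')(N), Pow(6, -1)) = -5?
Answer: Rational(-4175789, 29) ≈ -1.4399e+5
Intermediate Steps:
Function('k')(N) = -30 (Function('k')(N) = Mul(6, -5) = -30)
q = 36 (q = Pow(6, 2) = 36)
Function('b')(n) = Add(-9, Mul(Pow(Add(36, n), -1), Add(-27, n))) (Function('b')(n) = Add(-9, Mul(Add(n, -27), Pow(Add(n, 36), -1))) = Add(-9, Mul(Add(-27, n), Pow(Add(36, n), -1))) = Add(-9, Mul(Pow(Add(36, n), -1), Add(-27, n))))
Add(Function('v')(Function('k')(11)), Mul(-1, Function('b')(-123))) = Add(Mul(-160, Pow(-30, 2)), Mul(-1, Mul(Pow(Add(36, -123), -1), Add(-351, Mul(-8, -123))))) = Add(Mul(-160, 900), Mul(-1, Mul(Pow(-87, -1), Add(-351, 984)))) = Add(-144000, Mul(-1, Mul(Rational(-1, 87), 633))) = Add(-144000, Mul(-1, Rational(-211, 29))) = Add(-144000, Rational(211, 29)) = Rational(-4175789, 29)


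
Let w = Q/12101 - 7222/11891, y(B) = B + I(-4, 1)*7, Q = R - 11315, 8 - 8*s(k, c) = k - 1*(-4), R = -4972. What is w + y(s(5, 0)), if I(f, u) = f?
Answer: -1505409569/50049736 ≈ -30.078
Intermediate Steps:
s(k, c) = ½ - k/8 (s(k, c) = 1 - (k - 1*(-4))/8 = 1 - (k + 4)/8 = 1 - (4 + k)/8 = 1 + (-½ - k/8) = ½ - k/8)
Q = -16287 (Q = -4972 - 11315 = -16287)
y(B) = -28 + B (y(B) = B - 4*7 = B - 28 = -28 + B)
w = -12220093/6256217 (w = -16287/12101 - 7222/11891 = -16287*1/12101 - 7222*1/11891 = -16287/12101 - 314/517 = -12220093/6256217 ≈ -1.9533)
w + y(s(5, 0)) = -12220093/6256217 + (-28 + (½ - ⅛*5)) = -12220093/6256217 + (-28 + (½ - 5/8)) = -12220093/6256217 + (-28 - ⅛) = -12220093/6256217 - 225/8 = -1505409569/50049736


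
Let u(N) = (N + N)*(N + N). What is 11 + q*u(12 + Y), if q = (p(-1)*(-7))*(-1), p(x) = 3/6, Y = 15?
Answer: 10217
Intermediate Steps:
p(x) = 1/2 (p(x) = 3*(1/6) = 1/2)
q = 7/2 (q = ((1/2)*(-7))*(-1) = -7/2*(-1) = 7/2 ≈ 3.5000)
u(N) = 4*N**2 (u(N) = (2*N)*(2*N) = 4*N**2)
11 + q*u(12 + Y) = 11 + 7*(4*(12 + 15)**2)/2 = 11 + 7*(4*27**2)/2 = 11 + 7*(4*729)/2 = 11 + (7/2)*2916 = 11 + 10206 = 10217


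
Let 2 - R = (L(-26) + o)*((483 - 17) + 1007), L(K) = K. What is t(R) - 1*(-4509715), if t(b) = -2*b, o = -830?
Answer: 1987935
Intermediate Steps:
R = 1260890 (R = 2 - (-26 - 830)*((483 - 17) + 1007) = 2 - (-856)*(466 + 1007) = 2 - (-856)*1473 = 2 - 1*(-1260888) = 2 + 1260888 = 1260890)
t(R) - 1*(-4509715) = -2*1260890 - 1*(-4509715) = -2521780 + 4509715 = 1987935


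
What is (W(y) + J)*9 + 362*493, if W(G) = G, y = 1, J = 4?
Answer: 178511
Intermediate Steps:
(W(y) + J)*9 + 362*493 = (1 + 4)*9 + 362*493 = 5*9 + 178466 = 45 + 178466 = 178511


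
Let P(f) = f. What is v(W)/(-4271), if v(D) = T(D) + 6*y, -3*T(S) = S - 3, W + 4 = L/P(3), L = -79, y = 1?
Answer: -154/38439 ≈ -0.0040063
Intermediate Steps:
W = -91/3 (W = -4 - 79/3 = -91/3 ≈ -30.333)
T(S) = 1 - S/3 (T(S) = -(S - 3)/3 = -(-3 + S)/3 = 1 - S/3)
v(D) = 7 - D/3 (v(D) = (1 - D/3) + 6*1 = (1 - D/3) + 6 = 7 - D/3)
v(W)/(-4271) = (7 - ⅓*(-91/3))/(-4271) = (7 + 91/9)*(-1/4271) = (154/9)*(-1/4271) = -154/38439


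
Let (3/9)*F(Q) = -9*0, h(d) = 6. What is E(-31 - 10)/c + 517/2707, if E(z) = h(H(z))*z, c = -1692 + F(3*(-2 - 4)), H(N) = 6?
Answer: 256781/763374 ≈ 0.33638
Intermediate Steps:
F(Q) = 0 (F(Q) = 3*(-9*0) = 3*0 = 0)
c = -1692 (c = -1692 + 0 = -1692)
E(z) = 6*z
E(-31 - 10)/c + 517/2707 = (6*(-31 - 10))/(-1692) + 517/2707 = (6*(-41))*(-1/1692) + 517*(1/2707) = -246*(-1/1692) + 517/2707 = 41/282 + 517/2707 = 256781/763374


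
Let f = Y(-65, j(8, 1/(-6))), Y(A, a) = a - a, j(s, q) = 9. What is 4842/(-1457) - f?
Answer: -4842/1457 ≈ -3.3233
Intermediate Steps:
Y(A, a) = 0
f = 0
4842/(-1457) - f = 4842/(-1457) - 1*0 = 4842*(-1/1457) + 0 = -4842/1457 + 0 = -4842/1457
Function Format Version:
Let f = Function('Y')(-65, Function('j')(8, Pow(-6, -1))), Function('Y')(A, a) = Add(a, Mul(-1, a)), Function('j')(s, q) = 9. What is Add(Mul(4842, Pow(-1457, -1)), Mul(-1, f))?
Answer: Rational(-4842, 1457) ≈ -3.3233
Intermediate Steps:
Function('Y')(A, a) = 0
f = 0
Add(Mul(4842, Pow(-1457, -1)), Mul(-1, f)) = Add(Mul(4842, Pow(-1457, -1)), Mul(-1, 0)) = Add(Mul(4842, Rational(-1, 1457)), 0) = Add(Rational(-4842, 1457), 0) = Rational(-4842, 1457)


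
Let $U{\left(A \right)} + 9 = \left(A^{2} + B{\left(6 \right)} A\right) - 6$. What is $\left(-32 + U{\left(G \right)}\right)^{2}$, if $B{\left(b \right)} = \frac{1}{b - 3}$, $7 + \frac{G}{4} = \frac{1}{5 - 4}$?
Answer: $271441$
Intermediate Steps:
$G = -24$ ($G = -28 + \frac{4}{5 - 4} = -28 + \frac{4}{1} = -28 + 4 \cdot 1 = -28 + 4 = -24$)
$B{\left(b \right)} = \frac{1}{-3 + b}$
$U{\left(A \right)} = -15 + A^{2} + \frac{A}{3}$ ($U{\left(A \right)} = -9 - \left(6 - A^{2} - \frac{A}{-3 + 6}\right) = -9 - \left(6 - A^{2} - \frac{A}{3}\right) = -9 + \left(-6 + A^{2} + \frac{A}{3}\right) = -15 + A^{2} + \frac{A}{3}$)
$\left(-32 + U{\left(G \right)}\right)^{2} = \left(-32 + \left(-15 + \left(-24\right)^{2} + \frac{1}{3} \left(-24\right)\right)\right)^{2} = \left(-32 - -553\right)^{2} = \left(-32 + 553\right)^{2} = 521^{2} = 271441$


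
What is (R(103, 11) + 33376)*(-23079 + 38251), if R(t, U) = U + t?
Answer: 508110280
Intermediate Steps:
(R(103, 11) + 33376)*(-23079 + 38251) = ((11 + 103) + 33376)*(-23079 + 38251) = (114 + 33376)*15172 = 33490*15172 = 508110280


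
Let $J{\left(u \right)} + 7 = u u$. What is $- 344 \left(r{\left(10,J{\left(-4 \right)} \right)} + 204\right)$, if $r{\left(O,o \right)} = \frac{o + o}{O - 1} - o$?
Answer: $-67768$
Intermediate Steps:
$J{\left(u \right)} = -7 + u^{2}$ ($J{\left(u \right)} = -7 + u u = -7 + u^{2}$)
$r{\left(O,o \right)} = - o + \frac{2 o}{-1 + O}$ ($r{\left(O,o \right)} = \frac{2 o}{-1 + O} - o = - o + \frac{2 o}{-1 + O}$)
$- 344 \left(r{\left(10,J{\left(-4 \right)} \right)} + 204\right) = - 344 \left(\frac{\left(-7 + \left(-4\right)^{2}\right) \left(3 - 10\right)}{-1 + 10} + 204\right) = - 344 \left(\frac{\left(-7 + 16\right) \left(3 - 10\right)}{9} + 204\right) = - 344 \left(9 \cdot \frac{1}{9} \left(-7\right) + 204\right) = - 344 \left(-7 + 204\right) = \left(-344\right) 197 = -67768$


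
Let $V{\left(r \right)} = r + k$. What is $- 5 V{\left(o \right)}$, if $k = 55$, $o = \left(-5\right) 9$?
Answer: $-50$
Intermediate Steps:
$o = -45$
$V{\left(r \right)} = 55 + r$ ($V{\left(r \right)} = r + 55 = 55 + r$)
$- 5 V{\left(o \right)} = - 5 \left(55 - 45\right) = \left(-5\right) 10 = -50$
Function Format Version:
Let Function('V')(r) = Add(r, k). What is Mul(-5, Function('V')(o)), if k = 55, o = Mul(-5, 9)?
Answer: -50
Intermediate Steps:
o = -45
Function('V')(r) = Add(55, r) (Function('V')(r) = Add(r, 55) = Add(55, r))
Mul(-5, Function('V')(o)) = Mul(-5, Add(55, -45)) = Mul(-5, 10) = -50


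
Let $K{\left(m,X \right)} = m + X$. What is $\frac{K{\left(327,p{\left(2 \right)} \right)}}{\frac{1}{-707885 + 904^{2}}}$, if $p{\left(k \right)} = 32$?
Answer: $39249829$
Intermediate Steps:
$K{\left(m,X \right)} = X + m$
$\frac{K{\left(327,p{\left(2 \right)} \right)}}{\frac{1}{-707885 + 904^{2}}} = \frac{32 + 327}{\frac{1}{-707885 + 904^{2}}} = \frac{359}{\frac{1}{-707885 + 817216}} = \frac{359}{\frac{1}{109331}} = 359 \frac{1}{\frac{1}{109331}} = 359 \cdot 109331 = 39249829$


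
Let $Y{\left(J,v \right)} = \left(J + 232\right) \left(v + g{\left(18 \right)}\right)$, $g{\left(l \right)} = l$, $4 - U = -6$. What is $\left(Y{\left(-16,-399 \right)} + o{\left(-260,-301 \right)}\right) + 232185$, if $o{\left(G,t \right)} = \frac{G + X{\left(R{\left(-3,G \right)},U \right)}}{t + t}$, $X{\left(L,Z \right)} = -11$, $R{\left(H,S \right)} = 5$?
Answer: $\frac{90233449}{602} \approx 1.4989 \cdot 10^{5}$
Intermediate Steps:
$U = 10$ ($U = 4 - -6 = 4 + 6 = 10$)
$Y{\left(J,v \right)} = \left(18 + v\right) \left(232 + J\right)$ ($Y{\left(J,v \right)} = \left(J + 232\right) \left(v + 18\right) = \left(232 + J\right) \left(18 + v\right) = \left(18 + v\right) \left(232 + J\right)$)
$o{\left(G,t \right)} = \frac{-11 + G}{2 t}$ ($o{\left(G,t \right)} = \frac{G - 11}{t + t} = \frac{-11 + G}{2 t}$)
$\left(Y{\left(-16,-399 \right)} + o{\left(-260,-301 \right)}\right) + 232185 = \left(\left(4176 + 18 \left(-16\right) + 232 \left(-399\right) - -6384\right) + \frac{-11 - 260}{2 \left(-301\right)}\right) + 232185 = \left(\left(4176 - 288 - 92568 + 6384\right) + \frac{1}{2} \left(- \frac{1}{301}\right) \left(-271\right)\right) + 232185 = \left(-82296 + \frac{271}{602}\right) + 232185 = - \frac{49541921}{602} + 232185 = \frac{90233449}{602}$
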